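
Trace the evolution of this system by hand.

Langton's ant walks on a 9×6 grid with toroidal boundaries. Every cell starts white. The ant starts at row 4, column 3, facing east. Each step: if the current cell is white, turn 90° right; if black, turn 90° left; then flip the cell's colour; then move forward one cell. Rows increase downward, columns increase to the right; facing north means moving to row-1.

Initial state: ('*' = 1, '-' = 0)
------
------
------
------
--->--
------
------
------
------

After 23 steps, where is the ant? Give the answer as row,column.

2,2

gen 0: ------
------
------
------
--->--
------
------
------
------
gen 1: ------
------
------
------
---*--
---v--
------
------
------
gen 2: ------
------
------
------
---*--
--<*--
------
------
------
gen 3: ------
------
------
------
--^*--
--**--
------
------
------
gen 4: ------
------
------
------
--*>--
--**--
------
------
------
gen 5: ------
------
------
---^--
--*---
--**--
------
------
------
gen 6: ------
------
------
---*>-
--*---
--**--
------
------
------
gen 7: ------
------
------
---**-
--*-v-
--**--
------
------
------
gen 8: ------
------
------
---**-
--*<*-
--**--
------
------
------
gen 9: ------
------
------
---^*-
--***-
--**--
------
------
------
gen 10: ------
------
------
--<-*-
--***-
--**--
------
------
------
gen 11: ------
------
--^---
--*-*-
--***-
--**--
------
------
------
gen 12: ------
------
--*>--
--*-*-
--***-
--**--
------
------
------
gen 13: ------
------
--**--
--*v*-
--***-
--**--
------
------
------
gen 14: ------
------
--**--
--<**-
--***-
--**--
------
------
------
gen 15: ------
------
--**--
---**-
--v**-
--**--
------
------
------
gen 16: ------
------
--**--
---**-
--->*-
--**--
------
------
------
gen 17: ------
------
--**--
---^*-
----*-
--**--
------
------
------
gen 18: ------
------
--**--
--<-*-
----*-
--**--
------
------
------
gen 19: ------
------
--^*--
--*-*-
----*-
--**--
------
------
------
gen 20: ------
------
-<-*--
--*-*-
----*-
--**--
------
------
------
gen 21: ------
-^----
-*-*--
--*-*-
----*-
--**--
------
------
------
gen 22: ------
-*>---
-*-*--
--*-*-
----*-
--**--
------
------
------
gen 23: ------
-**---
-*v*--
--*-*-
----*-
--**--
------
------
------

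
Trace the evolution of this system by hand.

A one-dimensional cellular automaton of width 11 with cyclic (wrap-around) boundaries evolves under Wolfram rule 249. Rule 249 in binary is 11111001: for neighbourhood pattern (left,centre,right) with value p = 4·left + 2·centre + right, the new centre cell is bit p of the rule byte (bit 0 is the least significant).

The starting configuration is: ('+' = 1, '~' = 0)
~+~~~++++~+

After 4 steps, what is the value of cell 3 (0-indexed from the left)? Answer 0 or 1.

step 0: ~+~~~++++~+
step 1: +~++~+++++~
step 2: ~++++++++++
step 3: +++++++++++
step 4: +++++++++++

1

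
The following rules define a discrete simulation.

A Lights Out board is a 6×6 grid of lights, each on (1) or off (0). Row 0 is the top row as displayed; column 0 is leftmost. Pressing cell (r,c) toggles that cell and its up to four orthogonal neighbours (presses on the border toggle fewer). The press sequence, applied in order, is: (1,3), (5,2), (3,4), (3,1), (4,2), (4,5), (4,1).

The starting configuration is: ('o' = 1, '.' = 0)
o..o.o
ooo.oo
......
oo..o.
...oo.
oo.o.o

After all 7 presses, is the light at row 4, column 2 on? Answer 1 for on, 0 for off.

1

step 0: o..o.o
ooo.oo
......
oo..o.
...oo.
oo.o.o
step 1: o....o
oo.o.o
...o..
oo..o.
...oo.
oo.o.o
step 2: o....o
oo.o.o
...o..
oo..o.
..ooo.
o.o..o
step 3: o....o
oo.o.o
...oo.
oo.o.o
..oo..
o.o..o
step 4: o....o
oo.o.o
.o.oo.
..oo.o
.ooo..
o.o..o
step 5: o....o
oo.o.o
.o.oo.
...o.o
......
o....o
step 6: o....o
oo.o.o
.o.oo.
...o..
....oo
o.....
step 7: o....o
oo.o.o
.o.oo.
.o.o..
ooo.oo
oo....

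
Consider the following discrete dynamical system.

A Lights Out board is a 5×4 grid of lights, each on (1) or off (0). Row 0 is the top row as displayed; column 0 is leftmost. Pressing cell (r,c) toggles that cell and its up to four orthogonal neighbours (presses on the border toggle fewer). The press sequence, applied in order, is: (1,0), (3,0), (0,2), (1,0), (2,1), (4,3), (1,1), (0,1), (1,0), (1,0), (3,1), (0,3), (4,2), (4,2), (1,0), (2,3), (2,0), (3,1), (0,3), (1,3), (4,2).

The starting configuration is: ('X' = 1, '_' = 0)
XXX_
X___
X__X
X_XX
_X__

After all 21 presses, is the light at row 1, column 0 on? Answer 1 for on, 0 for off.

t=0: XXX_
X___
X__X
X_XX
_X__
t=1: _XX_
_X__
___X
X_XX
_X__
t=2: _XX_
_X__
X__X
_XXX
XX__
t=3: ___X
_XX_
X__X
_XXX
XX__
t=4: X__X
X_X_
___X
_XXX
XX__
t=5: X__X
XXX_
XXXX
__XX
XX__
t=6: X__X
XXX_
XXXX
__X_
XXXX
t=7: XX_X
____
X_XX
__X_
XXXX
t=8: __XX
_X__
X_XX
__X_
XXXX
t=9: X_XX
X___
__XX
__X_
XXXX
t=10: __XX
_X__
X_XX
__X_
XXXX
t=11: __XX
_X__
XXXX
XX__
X_XX
t=12: ____
_X_X
XXXX
XX__
X_XX
t=13: ____
_X_X
XXXX
XXX_
XX__
t=14: ____
_X_X
XXXX
XX__
X_XX
t=15: X___
X__X
_XXX
XX__
X_XX
t=16: X___
X___
_X__
XX_X
X_XX
t=17: X___
____
X___
_X_X
X_XX
t=18: X___
____
XX__
X_XX
XXXX
t=19: X_XX
___X
XX__
X_XX
XXXX
t=20: X_X_
__X_
XX_X
X_XX
XXXX
t=21: X_X_
__X_
XX_X
X__X
X___

0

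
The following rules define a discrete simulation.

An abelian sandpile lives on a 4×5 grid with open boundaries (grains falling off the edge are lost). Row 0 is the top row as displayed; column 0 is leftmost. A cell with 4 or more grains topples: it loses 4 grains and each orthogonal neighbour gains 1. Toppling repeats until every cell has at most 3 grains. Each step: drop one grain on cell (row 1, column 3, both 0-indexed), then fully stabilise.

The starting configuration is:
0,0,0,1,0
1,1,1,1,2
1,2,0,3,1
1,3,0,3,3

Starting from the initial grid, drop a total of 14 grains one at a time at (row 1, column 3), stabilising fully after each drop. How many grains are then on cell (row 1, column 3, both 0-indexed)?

0) 0,0,0,1,0
1,1,1,1,2
1,2,0,3,1
1,3,0,3,3
1) 0,0,0,1,0
1,1,1,2,2
1,2,0,3,1
1,3,0,3,3
2) 0,0,0,1,0
1,1,1,3,2
1,2,0,3,1
1,3,0,3,3
3) 0,0,0,2,0
1,1,2,1,3
1,2,1,1,3
1,3,1,1,0
4) 0,0,0,2,0
1,1,2,2,3
1,2,1,1,3
1,3,1,1,0
5) 0,0,0,2,0
1,1,2,3,3
1,2,1,1,3
1,3,1,1,0
6) 0,0,0,3,1
1,1,3,1,1
1,2,1,3,0
1,3,1,1,1
7) 0,0,0,3,1
1,1,3,2,1
1,2,1,3,0
1,3,1,1,1
8) 0,0,0,3,1
1,1,3,3,1
1,2,1,3,0
1,3,1,1,1
9) 0,0,2,0,2
1,2,0,3,2
1,2,3,0,1
1,3,1,2,1
10) 0,0,2,1,2
1,2,1,0,3
1,2,3,1,1
1,3,1,2,1
11) 0,0,2,1,2
1,2,1,1,3
1,2,3,1,1
1,3,1,2,1
12) 0,0,2,1,2
1,2,1,2,3
1,2,3,1,1
1,3,1,2,1
13) 0,0,2,1,2
1,2,1,3,3
1,2,3,1,1
1,3,1,2,1
14) 0,0,2,2,3
1,2,2,1,0
1,2,3,2,2
1,3,1,2,1

1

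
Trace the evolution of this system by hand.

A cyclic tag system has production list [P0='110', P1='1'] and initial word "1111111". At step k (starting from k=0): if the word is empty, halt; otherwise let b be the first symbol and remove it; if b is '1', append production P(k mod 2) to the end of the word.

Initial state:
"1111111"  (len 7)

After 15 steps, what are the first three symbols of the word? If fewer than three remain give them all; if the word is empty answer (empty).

110

gen 0: "1111111"  (len 7)
gen 1: "111111110"  (len 9)
gen 2: "111111101"  (len 9)
gen 3: "11111101110"  (len 11)
gen 4: "11111011101"  (len 11)
gen 5: "1111011101110"  (len 13)
gen 6: "1110111011101"  (len 13)
gen 7: "110111011101110"  (len 15)
gen 8: "101110111011101"  (len 15)
gen 9: "01110111011101110"  (len 17)
gen 10: "1110111011101110"  (len 16)
gen 11: "110111011101110110"  (len 18)
gen 12: "101110111011101101"  (len 18)
gen 13: "01110111011101101110"  (len 20)
gen 14: "1110111011101101110"  (len 19)
gen 15: "110111011101101110110"  (len 21)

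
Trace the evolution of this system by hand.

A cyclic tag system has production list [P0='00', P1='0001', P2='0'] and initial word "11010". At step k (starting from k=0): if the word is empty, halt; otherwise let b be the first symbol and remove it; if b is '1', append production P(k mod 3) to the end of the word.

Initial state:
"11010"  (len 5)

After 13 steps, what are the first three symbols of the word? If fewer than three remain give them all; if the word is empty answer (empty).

t=0: "11010"  (len 5)
t=1: "101000"  (len 6)
t=2: "010000001"  (len 9)
t=3: "10000001"  (len 8)
t=4: "000000100"  (len 9)
t=5: "00000100"  (len 8)
t=6: "0000100"  (len 7)
t=7: "000100"  (len 6)
t=8: "00100"  (len 5)
t=9: "0100"  (len 4)
t=10: "100"  (len 3)
t=11: "000001"  (len 6)
t=12: "00001"  (len 5)
t=13: "0001"  (len 4)

000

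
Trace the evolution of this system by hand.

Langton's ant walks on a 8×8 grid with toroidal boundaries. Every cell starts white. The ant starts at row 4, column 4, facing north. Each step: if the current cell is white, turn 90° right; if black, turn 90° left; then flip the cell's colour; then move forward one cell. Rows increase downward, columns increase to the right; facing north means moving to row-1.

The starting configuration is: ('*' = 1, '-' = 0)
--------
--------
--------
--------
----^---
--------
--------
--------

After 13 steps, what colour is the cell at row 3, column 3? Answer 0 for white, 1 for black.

1

gen 0: --------
--------
--------
--------
----^---
--------
--------
--------
gen 1: --------
--------
--------
--------
----*>--
--------
--------
--------
gen 2: --------
--------
--------
--------
----**--
-----v--
--------
--------
gen 3: --------
--------
--------
--------
----**--
----<*--
--------
--------
gen 4: --------
--------
--------
--------
----^*--
----**--
--------
--------
gen 5: --------
--------
--------
--------
---<-*--
----**--
--------
--------
gen 6: --------
--------
--------
---^----
---*-*--
----**--
--------
--------
gen 7: --------
--------
--------
---*>---
---*-*--
----**--
--------
--------
gen 8: --------
--------
--------
---**---
---*v*--
----**--
--------
--------
gen 9: --------
--------
--------
---**---
---<**--
----**--
--------
--------
gen 10: --------
--------
--------
---**---
----**--
---v**--
--------
--------
gen 11: --------
--------
--------
---**---
----**--
--<***--
--------
--------
gen 12: --------
--------
--------
---**---
--^-**--
--****--
--------
--------
gen 13: --------
--------
--------
---**---
--*>**--
--****--
--------
--------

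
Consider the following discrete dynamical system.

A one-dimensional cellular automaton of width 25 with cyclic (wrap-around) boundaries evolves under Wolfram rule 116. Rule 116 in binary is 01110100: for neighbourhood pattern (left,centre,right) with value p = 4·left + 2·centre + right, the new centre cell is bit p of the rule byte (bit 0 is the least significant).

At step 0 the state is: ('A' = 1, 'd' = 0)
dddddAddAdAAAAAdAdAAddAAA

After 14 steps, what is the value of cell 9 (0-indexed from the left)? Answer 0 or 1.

0

k=0  dddddAddAdAAAAAdAdAAddAAA
k=1  AddddAAdAAddddAAAAdAAdddA
k=2  AAddddAAdAAddddddAAdAAddd
k=3  dAAddddAAdAAddddddAAdAAdd
k=4  ddAAddddAAdAAddddddAAdAAd
k=5  dddAAddddAAdAAddddddAAdAA
k=6  AdddAAddddAAdAAddddddAAdA
k=7  AAdddAAddddAAdAAddddddAAd
k=8  dAAdddAAddddAAdAAddddddAA
k=9  AdAAdddAAddddAAdAAddddddA
k=10  AAdAAdddAAddddAAdAAdddddd
k=11  dAAdAAdddAAddddAAdAAddddd
k=12  ddAAdAAdddAAddddAAdAAdddd
k=13  dddAAdAAdddAAddddAAdAAddd
k=14  ddddAAdAAdddAAddddAAdAAdd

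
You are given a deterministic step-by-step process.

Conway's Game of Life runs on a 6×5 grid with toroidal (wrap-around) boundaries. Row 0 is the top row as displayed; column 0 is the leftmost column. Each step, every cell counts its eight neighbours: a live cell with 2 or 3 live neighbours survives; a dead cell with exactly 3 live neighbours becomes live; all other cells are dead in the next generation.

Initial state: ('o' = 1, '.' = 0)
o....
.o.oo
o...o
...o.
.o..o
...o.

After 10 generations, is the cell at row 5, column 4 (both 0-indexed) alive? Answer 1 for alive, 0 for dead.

step 0: o....
.o.oo
o...o
...o.
.o..o
...o.
step 1: o.oo.
.o.o.
o.o..
...o.
..ooo
o...o
step 2: o.oo.
o..o.
.oooo
.o...
o.o..
o....
step 3: o.oo.
o....
.o.oo
....o
o....
o.oo.
step 4: o.oo.
o....
...oo
...oo
oo.o.
o.oo.
step 5: o.oo.
ooo..
o..o.
.....
oo...
o....
step 6: o.oo.
o....
o.o.o
oo..o
oo...
o.o..
step 7: o.oo.
o.o..
...o.
..oo.
..o..
o.oo.
step 8: o....
..o..
.o.oo
..oo.
....o
.....
step 9: .....
ooooo
.o..o
o.o..
...o.
.....
step 10: ooooo
.oooo
.....
ooooo
.....
.....

0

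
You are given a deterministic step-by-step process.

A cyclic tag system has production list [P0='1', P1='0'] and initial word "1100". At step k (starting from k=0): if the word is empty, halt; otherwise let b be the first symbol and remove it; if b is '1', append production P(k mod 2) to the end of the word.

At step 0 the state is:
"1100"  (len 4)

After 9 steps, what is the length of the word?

0

0) "1100"  (len 4)
1) "1001"  (len 4)
2) "0010"  (len 4)
3) "010"  (len 3)
4) "10"  (len 2)
5) "01"  (len 2)
6) "1"  (len 1)
7) "1"  (len 1)
8) "0"  (len 1)
9) (halted — word empty)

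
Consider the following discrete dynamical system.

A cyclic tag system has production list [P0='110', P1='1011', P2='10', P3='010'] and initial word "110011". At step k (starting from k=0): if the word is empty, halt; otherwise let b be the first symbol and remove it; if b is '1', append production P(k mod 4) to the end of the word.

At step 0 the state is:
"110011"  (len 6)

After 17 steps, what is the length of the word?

27

[0] "110011"  (len 6)
[1] "10011110"  (len 8)
[2] "00111101011"  (len 11)
[3] "0111101011"  (len 10)
[4] "111101011"  (len 9)
[5] "11101011110"  (len 11)
[6] "11010111101011"  (len 14)
[7] "101011110101110"  (len 15)
[8] "01011110101110010"  (len 17)
[9] "1011110101110010"  (len 16)
[10] "0111101011100101011"  (len 19)
[11] "111101011100101011"  (len 18)
[12] "11101011100101011010"  (len 20)
[13] "1101011100101011010110"  (len 22)
[14] "1010111001010110101101011"  (len 25)
[15] "01011100101011010110101110"  (len 26)
[16] "1011100101011010110101110"  (len 25)
[17] "011100101011010110101110110"  (len 27)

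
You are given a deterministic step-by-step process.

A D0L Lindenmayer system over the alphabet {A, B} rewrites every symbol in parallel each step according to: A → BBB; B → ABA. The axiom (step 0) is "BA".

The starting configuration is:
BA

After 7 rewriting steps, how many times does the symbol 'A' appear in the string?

k=0  BA
k=1  ABABBB
k=2  BBBABABBBABAABAABA
k=3  ABAABAABABBBABABBBABAABAABABBBABABBBBBBABABBBBBBABABBB
k=4  BBBABABBBBBBABABBBBBBABABBBABAABAABABBBABABBBABAABAABABBBA…AABAABAABAABABBBABABBBABAABAABAABAABAABABBBABABBBABAABAABA  (len 162)
k=5  ABAABAABABBBABABBBABAABAABAABAABAABABBBABABBBABAABAABAABAA…ABBBABAABAABABBBABABBBABAABAABABBBABABBBBBBABABBBBBBABABBB  (len 486)
k=6  BBBABABBBBBBABABBBBBBABABBBABAABAABABBBABABBBABAABAABABBBA…AABAABAABAABABBBABABBBABAABAABAABAABAABABBBABABBBABAABAABA  (len 1458)
k=7  ABAABAABABBBABABBBABAABAABAABAABAABABBBABABBBABAABAABAABAA…ABBBABAABAABABBBABABBBABAABAABABBBABABBBBBBABABBBBBBABABBB  (len 4374)

1724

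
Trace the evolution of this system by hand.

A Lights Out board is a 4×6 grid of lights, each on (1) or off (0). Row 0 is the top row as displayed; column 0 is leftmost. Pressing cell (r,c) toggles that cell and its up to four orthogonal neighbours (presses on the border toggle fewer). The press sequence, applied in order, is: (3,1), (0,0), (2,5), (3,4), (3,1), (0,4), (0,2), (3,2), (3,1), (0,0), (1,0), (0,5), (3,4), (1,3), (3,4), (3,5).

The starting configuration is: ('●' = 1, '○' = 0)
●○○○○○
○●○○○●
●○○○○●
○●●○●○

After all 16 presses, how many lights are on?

0) ●○○○○○
○●○○○●
●○○○○●
○●●○●○
1) ●○○○○○
○●○○○●
●●○○○●
●○○○●○
2) ○●○○○○
●●○○○●
●●○○○●
●○○○●○
3) ○●○○○○
●●○○○○
●●○○●○
●○○○●●
4) ○●○○○○
●●○○○○
●●○○○○
●○○●○○
5) ○●○○○○
●●○○○○
●○○○○○
○●●●○○
6) ○●○●●●
●●○○●○
●○○○○○
○●●●○○
7) ○○●○●●
●●●○●○
●○○○○○
○●●●○○
8) ○○●○●●
●●●○●○
●○●○○○
○○○○○○
9) ○○●○●●
●●●○●○
●●●○○○
●●●○○○
10) ●●●○●●
○●●○●○
●●●○○○
●●●○○○
11) ○●●○●●
●○●○●○
○●●○○○
●●●○○○
12) ○●●○○○
●○●○●●
○●●○○○
●●●○○○
13) ○●●○○○
●○●○●●
○●●○●○
●●●●●●
14) ○●●●○○
●○○●○●
○●●●●○
●●●●●●
15) ○●●●○○
●○○●○●
○●●●○○
●●●○○○
16) ○●●●○○
●○○●○●
○●●●○●
●●●○●●

15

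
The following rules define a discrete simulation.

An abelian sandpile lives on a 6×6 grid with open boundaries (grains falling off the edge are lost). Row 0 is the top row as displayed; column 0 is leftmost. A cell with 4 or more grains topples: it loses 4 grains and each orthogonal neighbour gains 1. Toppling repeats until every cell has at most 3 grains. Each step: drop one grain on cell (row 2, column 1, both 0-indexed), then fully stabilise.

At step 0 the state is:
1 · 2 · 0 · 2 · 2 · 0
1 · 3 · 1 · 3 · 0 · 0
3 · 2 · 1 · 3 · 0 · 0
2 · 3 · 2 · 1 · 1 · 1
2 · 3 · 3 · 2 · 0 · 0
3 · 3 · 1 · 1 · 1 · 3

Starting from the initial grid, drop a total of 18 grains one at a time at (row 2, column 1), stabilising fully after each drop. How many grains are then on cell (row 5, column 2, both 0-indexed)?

[0] 1 · 2 · 0 · 2 · 2 · 0
1 · 3 · 1 · 3 · 0 · 0
3 · 2 · 1 · 3 · 0 · 0
2 · 3 · 2 · 1 · 1 · 1
2 · 3 · 3 · 2 · 0 · 0
3 · 3 · 1 · 1 · 1 · 3
[1] 1 · 2 · 0 · 2 · 2 · 0
1 · 3 · 1 · 3 · 0 · 0
3 · 3 · 1 · 3 · 0 · 0
2 · 3 · 2 · 1 · 1 · 1
2 · 3 · 3 · 2 · 0 · 0
3 · 3 · 1 · 1 · 1 · 3
[2] 1 · 3 · 0 · 2 · 2 · 0
3 · 0 · 2 · 3 · 0 · 0
1 · 3 · 3 · 3 · 0 · 0
1 · 3 · 0 · 2 · 1 · 1
1 · 3 · 1 · 3 · 0 · 0
1 · 1 · 3 · 1 · 1 · 3
[3] 1 · 3 · 1 · 3 · 2 · 0
3 · 2 · 0 · 1 · 1 · 0
2 · 2 · 2 · 1 · 1 · 0
2 · 1 · 2 · 3 · 1 · 1
2 · 0 · 2 · 3 · 0 · 0
1 · 2 · 3 · 1 · 1 · 3
[4] 1 · 3 · 1 · 3 · 2 · 0
3 · 2 · 0 · 1 · 1 · 0
2 · 3 · 2 · 1 · 1 · 0
2 · 1 · 2 · 3 · 1 · 1
2 · 0 · 2 · 3 · 0 · 0
1 · 2 · 3 · 1 · 1 · 3
[5] 1 · 3 · 1 · 3 · 2 · 0
3 · 3 · 0 · 1 · 1 · 0
3 · 0 · 3 · 1 · 1 · 0
2 · 2 · 2 · 3 · 1 · 1
2 · 0 · 2 · 3 · 0 · 0
1 · 2 · 3 · 1 · 1 · 3
[6] 1 · 3 · 1 · 3 · 2 · 0
3 · 3 · 0 · 1 · 1 · 0
3 · 1 · 3 · 1 · 1 · 0
2 · 2 · 2 · 3 · 1 · 1
2 · 0 · 2 · 3 · 0 · 0
1 · 2 · 3 · 1 · 1 · 3
[7] 1 · 3 · 1 · 3 · 2 · 0
3 · 3 · 0 · 1 · 1 · 0
3 · 2 · 3 · 1 · 1 · 0
2 · 2 · 2 · 3 · 1 · 1
2 · 0 · 2 · 3 · 0 · 0
1 · 2 · 3 · 1 · 1 · 3
[8] 1 · 3 · 1 · 3 · 2 · 0
3 · 3 · 0 · 1 · 1 · 0
3 · 3 · 3 · 1 · 1 · 0
2 · 2 · 2 · 3 · 1 · 1
2 · 0 · 2 · 3 · 0 · 0
1 · 2 · 3 · 1 · 1 · 3
[9] 3 · 0 · 2 · 3 · 2 · 0
1 · 2 · 2 · 1 · 1 · 0
1 · 3 · 0 · 2 · 1 · 0
3 · 3 · 3 · 3 · 1 · 1
2 · 0 · 2 · 3 · 0 · 0
1 · 2 · 3 · 1 · 1 · 3
[10] 3 · 0 · 2 · 3 · 2 · 0
1 · 3 · 2 · 1 · 1 · 0
3 · 1 · 2 · 3 · 1 · 0
0 · 2 · 2 · 1 · 2 · 1
3 · 2 · 1 · 1 · 1 · 0
1 · 3 · 0 · 3 · 1 · 3
[11] 3 · 0 · 2 · 3 · 2 · 0
1 · 3 · 2 · 1 · 1 · 0
3 · 2 · 2 · 3 · 1 · 0
0 · 2 · 2 · 1 · 2 · 1
3 · 2 · 1 · 1 · 1 · 0
1 · 3 · 0 · 3 · 1 · 3
[12] 3 · 0 · 2 · 3 · 2 · 0
1 · 3 · 2 · 1 · 1 · 0
3 · 3 · 2 · 3 · 1 · 0
0 · 2 · 2 · 1 · 2 · 1
3 · 2 · 1 · 1 · 1 · 0
1 · 3 · 0 · 3 · 1 · 3
[13] 3 · 1 · 2 · 3 · 2 · 0
3 · 0 · 3 · 1 · 1 · 0
0 · 2 · 3 · 3 · 1 · 0
1 · 3 · 2 · 1 · 2 · 1
3 · 2 · 1 · 1 · 1 · 0
1 · 3 · 0 · 3 · 1 · 3
[14] 3 · 1 · 2 · 3 · 2 · 0
3 · 0 · 3 · 1 · 1 · 0
0 · 3 · 3 · 3 · 1 · 0
1 · 3 · 2 · 1 · 2 · 1
3 · 2 · 1 · 1 · 1 · 0
1 · 3 · 0 · 3 · 1 · 3
[15] 3 · 1 · 3 · 3 · 2 · 0
3 · 2 · 0 · 3 · 1 · 0
1 · 2 · 3 · 0 · 2 · 0
2 · 1 · 0 · 3 · 2 · 1
3 · 3 · 2 · 1 · 1 · 0
1 · 3 · 0 · 3 · 1 · 3
[16] 3 · 1 · 3 · 3 · 2 · 0
3 · 2 · 0 · 3 · 1 · 0
1 · 3 · 3 · 0 · 2 · 0
2 · 1 · 0 · 3 · 2 · 1
3 · 3 · 2 · 1 · 1 · 0
1 · 3 · 0 · 3 · 1 · 3
[17] 3 · 1 · 3 · 3 · 2 · 0
3 · 3 · 1 · 3 · 1 · 0
2 · 1 · 0 · 1 · 2 · 0
2 · 2 · 1 · 3 · 2 · 1
3 · 3 · 2 · 1 · 1 · 0
1 · 3 · 0 · 3 · 1 · 3
[18] 3 · 1 · 3 · 3 · 2 · 0
3 · 3 · 1 · 3 · 1 · 0
2 · 2 · 0 · 1 · 2 · 0
2 · 2 · 1 · 3 · 2 · 1
3 · 3 · 2 · 1 · 1 · 0
1 · 3 · 0 · 3 · 1 · 3

0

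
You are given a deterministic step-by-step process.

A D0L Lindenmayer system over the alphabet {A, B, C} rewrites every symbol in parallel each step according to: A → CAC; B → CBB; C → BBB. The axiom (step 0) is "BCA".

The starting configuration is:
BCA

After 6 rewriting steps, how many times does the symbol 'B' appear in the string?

[0] BCA
[1] CBBBBBCAC
[2] BBBCBBCBBCBBCBBCBBBBBCACBBB
[3] CBBCBBCBBBBBCBBCBBBBBCBBCBBBBBCBBCBBBBBCBBCBBBBBCBBCBBCBBCBBCBBBBBCACBBBCBBCBBCBB
[4] BBBCBBCBBBBBCBBCBBBBBCBBCBBCBBCBBCBBBBBCBBCBBBBBCBBCBBCBBC…BCBBCBBCBBCBBBBBCACBBBCBBCBBCBBBBBCBBCBBBBBCBBCBBBBBCBBCBB  (len 243)
[5] CBBCBBCBBBBBCBBCBBBBBCBBCBBCBBCBBCBBBBBCBBCBBBBBCBBCBBCBBC…BCBBCBBCBBCBBBBBCBBCBBBBBCBBCBBCBBCBBCBBBBBCBBCBBBBBCBBCBB  (len 729)
[6] BBBCBBCBBBBBCBBCBBBBBCBBCBBCBBCBBCBBBBBCBBCBBBBBCBBCBBCBBC…BCBBCBBCBBCBBBBBCBBCBBBBBCBBCBBCBBCBBCBBBBBCBBCBBBBBCBBCBB  (len 2187)

1639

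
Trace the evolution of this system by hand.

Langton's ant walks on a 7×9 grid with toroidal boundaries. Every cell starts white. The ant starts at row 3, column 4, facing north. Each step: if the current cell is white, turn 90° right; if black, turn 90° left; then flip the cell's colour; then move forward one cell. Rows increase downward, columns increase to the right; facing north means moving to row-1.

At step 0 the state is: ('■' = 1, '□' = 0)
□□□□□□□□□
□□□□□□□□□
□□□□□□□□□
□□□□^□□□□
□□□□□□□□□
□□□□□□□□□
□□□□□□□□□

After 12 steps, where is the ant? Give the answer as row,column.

[0] □□□□□□□□□
□□□□□□□□□
□□□□□□□□□
□□□□^□□□□
□□□□□□□□□
□□□□□□□□□
□□□□□□□□□
[1] □□□□□□□□□
□□□□□□□□□
□□□□□□□□□
□□□□■>□□□
□□□□□□□□□
□□□□□□□□□
□□□□□□□□□
[2] □□□□□□□□□
□□□□□□□□□
□□□□□□□□□
□□□□■■□□□
□□□□□v□□□
□□□□□□□□□
□□□□□□□□□
[3] □□□□□□□□□
□□□□□□□□□
□□□□□□□□□
□□□□■■□□□
□□□□<■□□□
□□□□□□□□□
□□□□□□□□□
[4] □□□□□□□□□
□□□□□□□□□
□□□□□□□□□
□□□□^■□□□
□□□□■■□□□
□□□□□□□□□
□□□□□□□□□
[5] □□□□□□□□□
□□□□□□□□□
□□□□□□□□□
□□□<□■□□□
□□□□■■□□□
□□□□□□□□□
□□□□□□□□□
[6] □□□□□□□□□
□□□□□□□□□
□□□^□□□□□
□□□■□■□□□
□□□□■■□□□
□□□□□□□□□
□□□□□□□□□
[7] □□□□□□□□□
□□□□□□□□□
□□□■>□□□□
□□□■□■□□□
□□□□■■□□□
□□□□□□□□□
□□□□□□□□□
[8] □□□□□□□□□
□□□□□□□□□
□□□■■□□□□
□□□■v■□□□
□□□□■■□□□
□□□□□□□□□
□□□□□□□□□
[9] □□□□□□□□□
□□□□□□□□□
□□□■■□□□□
□□□<■■□□□
□□□□■■□□□
□□□□□□□□□
□□□□□□□□□
[10] □□□□□□□□□
□□□□□□□□□
□□□■■□□□□
□□□□■■□□□
□□□v■■□□□
□□□□□□□□□
□□□□□□□□□
[11] □□□□□□□□□
□□□□□□□□□
□□□■■□□□□
□□□□■■□□□
□□<■■■□□□
□□□□□□□□□
□□□□□□□□□
[12] □□□□□□□□□
□□□□□□□□□
□□□■■□□□□
□□^□■■□□□
□□■■■■□□□
□□□□□□□□□
□□□□□□□□□

3,2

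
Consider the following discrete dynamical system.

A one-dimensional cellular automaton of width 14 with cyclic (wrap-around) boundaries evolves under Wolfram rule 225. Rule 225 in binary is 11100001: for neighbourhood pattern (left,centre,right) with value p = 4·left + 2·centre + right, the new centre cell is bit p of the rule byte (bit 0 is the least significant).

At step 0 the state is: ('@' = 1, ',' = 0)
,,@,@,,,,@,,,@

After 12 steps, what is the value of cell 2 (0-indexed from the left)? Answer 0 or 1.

k=0  ,,@,@,,,,@,,,@
k=1  ,,,@,,@@,,,@,,
k=2  @@,,,,,@,@,,,@
k=3  @@,@@@,,@,,@,,
k=4  ,@@,@@,,,,,,,,
k=5  ,,@@,@,@@@@@@@
k=6  ,,,@@,@,@@@@@@
k=7  ,@,,@@,@,@@@@@
k=8  @,,,,@@,@,@@@@
k=9  @,@@,,@@,@,@@@
k=10  @@,@,,,@@,@,@@
k=11  @@@,,@,,@@,@,@
k=12  @@@,,,,,,@@,@,

1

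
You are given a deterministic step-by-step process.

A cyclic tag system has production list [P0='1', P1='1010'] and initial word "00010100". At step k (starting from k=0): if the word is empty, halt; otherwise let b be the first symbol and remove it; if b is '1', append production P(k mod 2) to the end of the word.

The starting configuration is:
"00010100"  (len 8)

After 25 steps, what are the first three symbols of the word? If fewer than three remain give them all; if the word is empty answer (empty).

110

gen 0: "00010100"  (len 8)
gen 1: "0010100"  (len 7)
gen 2: "010100"  (len 6)
gen 3: "10100"  (len 5)
gen 4: "01001010"  (len 8)
gen 5: "1001010"  (len 7)
gen 6: "0010101010"  (len 10)
gen 7: "010101010"  (len 9)
gen 8: "10101010"  (len 8)
gen 9: "01010101"  (len 8)
gen 10: "1010101"  (len 7)
gen 11: "0101011"  (len 7)
gen 12: "101011"  (len 6)
gen 13: "010111"  (len 6)
gen 14: "10111"  (len 5)
gen 15: "01111"  (len 5)
gen 16: "1111"  (len 4)
gen 17: "1111"  (len 4)
gen 18: "1111010"  (len 7)
gen 19: "1110101"  (len 7)
gen 20: "1101011010"  (len 10)
gen 21: "1010110101"  (len 10)
gen 22: "0101101011010"  (len 13)
gen 23: "101101011010"  (len 12)
gen 24: "011010110101010"  (len 15)
gen 25: "11010110101010"  (len 14)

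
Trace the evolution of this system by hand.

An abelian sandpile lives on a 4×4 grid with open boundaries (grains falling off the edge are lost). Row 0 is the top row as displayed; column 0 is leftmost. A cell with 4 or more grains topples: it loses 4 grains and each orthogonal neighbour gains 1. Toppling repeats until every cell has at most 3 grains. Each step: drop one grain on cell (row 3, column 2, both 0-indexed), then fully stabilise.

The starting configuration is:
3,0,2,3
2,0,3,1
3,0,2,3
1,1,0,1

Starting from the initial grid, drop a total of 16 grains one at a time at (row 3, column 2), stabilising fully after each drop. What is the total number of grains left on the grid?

step 0: 3,0,2,3
2,0,3,1
3,0,2,3
1,1,0,1
step 1: 3,0,2,3
2,0,3,1
3,0,2,3
1,1,1,1
step 2: 3,0,2,3
2,0,3,1
3,0,2,3
1,1,2,1
step 3: 3,0,2,3
2,0,3,1
3,0,2,3
1,1,3,1
step 4: 3,0,2,3
2,0,3,1
3,0,3,3
1,2,0,2
step 5: 3,0,2,3
2,0,3,1
3,0,3,3
1,2,1,2
step 6: 3,0,2,3
2,0,3,1
3,0,3,3
1,2,2,2
step 7: 3,0,2,3
2,0,3,1
3,0,3,3
1,2,3,2
step 8: 3,0,3,3
2,1,0,3
3,1,2,1
1,3,2,0
step 9: 3,0,3,3
2,1,0,3
3,1,2,1
1,3,3,0
step 10: 3,0,3,3
2,1,0,3
3,2,3,1
2,0,1,1
step 11: 3,0,3,3
2,1,0,3
3,2,3,1
2,0,2,1
step 12: 3,0,3,3
2,1,0,3
3,2,3,1
2,0,3,1
step 13: 3,0,3,3
2,1,1,3
3,3,0,2
2,1,1,2
step 14: 3,0,3,3
2,1,1,3
3,3,0,2
2,1,2,2
step 15: 3,0,3,3
2,1,1,3
3,3,0,2
2,1,3,2
step 16: 3,0,3,3
2,1,1,3
3,3,1,2
2,2,0,3

32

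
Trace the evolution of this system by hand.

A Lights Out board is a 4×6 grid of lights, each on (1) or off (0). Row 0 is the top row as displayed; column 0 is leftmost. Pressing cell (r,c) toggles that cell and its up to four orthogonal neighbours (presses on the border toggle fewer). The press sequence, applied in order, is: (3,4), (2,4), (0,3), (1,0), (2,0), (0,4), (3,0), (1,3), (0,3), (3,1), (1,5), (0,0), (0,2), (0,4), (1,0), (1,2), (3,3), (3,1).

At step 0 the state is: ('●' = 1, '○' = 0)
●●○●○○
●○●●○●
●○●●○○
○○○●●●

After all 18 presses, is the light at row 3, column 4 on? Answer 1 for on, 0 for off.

k=0  ●●○●○○
●○●●○●
●○●●○○
○○○●●●
k=1  ●●○●○○
●○●●○●
●○●●●○
○○○○○○
k=2  ●●○●○○
●○●●●●
●○●○○●
○○○○●○
k=3  ●●●○●○
●○●○●●
●○●○○●
○○○○●○
k=4  ○●●○●○
○●●○●●
○○●○○●
○○○○●○
k=5  ○●●○●○
●●●○●●
●●●○○●
●○○○●○
k=6  ○●●●○●
●●●○○●
●●●○○●
●○○○●○
k=7  ○●●●○●
●●●○○●
○●●○○●
○●○○●○
k=8  ○●●○○●
●●○●●●
○●●●○●
○●○○●○
k=9  ○●○●●●
●●○○●●
○●●●○●
○●○○●○
k=10  ○●○●●●
●●○○●●
○○●●○●
●○●○●○
k=11  ○●○●●○
●●○○○○
○○●●○○
●○●○●○
k=12  ●○○●●○
○●○○○○
○○●●○○
●○●○●○
k=13  ●●●○●○
○●●○○○
○○●●○○
●○●○●○
k=14  ●●●●○●
○●●○●○
○○●●○○
●○●○●○
k=15  ○●●●○●
●○●○●○
●○●●○○
●○●○●○
k=16  ○●○●○●
●●○●●○
●○○●○○
●○●○●○
k=17  ○●○●○●
●●○●●○
●○○○○○
●○○●○○
k=18  ○●○●○●
●●○●●○
●●○○○○
○●●●○○

0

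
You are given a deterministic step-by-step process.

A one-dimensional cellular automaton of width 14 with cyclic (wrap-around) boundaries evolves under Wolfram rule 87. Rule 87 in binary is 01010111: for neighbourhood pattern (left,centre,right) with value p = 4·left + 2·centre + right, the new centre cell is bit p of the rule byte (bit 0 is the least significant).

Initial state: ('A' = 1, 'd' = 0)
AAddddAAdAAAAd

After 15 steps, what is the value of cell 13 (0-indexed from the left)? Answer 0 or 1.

1

[0] AAddddAAdAAAAd
[1] dAAAAAdAddddAd
[2] AddddAdAAAAAAA
[3] AAAAAAdddddddd
[4] dddddAAAAAAAAA
[5] AAAAAddddddddA
[6] ddddAAAAAAAAAd
[7] AAAAddddddddAA
[8] dddAAAAAAAAAdd
[9] AAAddddddddAAA
[10] ddAAAAAAAAAddd
[11] AAddddddddAAAA
[12] dAAAAAAAAAdddd
[13] AddddddddAAAAA
[14] AAAAAAAAAddddd
[15] ddddddddAAAAAA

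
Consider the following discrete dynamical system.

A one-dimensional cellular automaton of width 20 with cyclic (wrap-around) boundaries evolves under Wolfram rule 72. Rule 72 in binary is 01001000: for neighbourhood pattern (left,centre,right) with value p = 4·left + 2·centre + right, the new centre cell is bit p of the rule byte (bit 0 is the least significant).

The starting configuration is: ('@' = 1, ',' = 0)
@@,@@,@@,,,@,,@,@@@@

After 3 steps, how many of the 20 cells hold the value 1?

4

t=0: @@,@@,@@,,,@,,@,@@@@
t=1: ,@,@@,@@,,,,,,,,@,,,
t=2: ,,,@@,@@,,,,,,,,,,,,
t=3: ,,,@@,@@,,,,,,,,,,,,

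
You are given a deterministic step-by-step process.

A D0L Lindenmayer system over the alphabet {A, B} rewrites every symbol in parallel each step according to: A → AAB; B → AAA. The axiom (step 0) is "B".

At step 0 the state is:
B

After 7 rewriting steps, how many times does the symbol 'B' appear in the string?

k=0  B
k=1  AAA
k=2  AABAABAAB
k=3  AABAABAAAAABAABAAAAABAABAAA
k=4  AABAABAAAAABAABAAAAABAABAABAABAABAAAAABAABAAAAABAABAABAABAABAAAAABAABAAAAABAABAAB
k=5  AABAABAAAAABAABAAAAABAABAABAABAABAAAAABAABAAAAABAABAABAABA…BAABAABAABAAAAABAABAAAAABAABAABAABAABAAAAABAABAAAAABAABAAA  (len 243)
k=6  AABAABAAAAABAABAAAAABAABAABAABAABAAAAABAABAAAAABAABAABAABA…BAABAABAABAAAAABAABAAAAABAABAABAABAABAAAAABAABAAAAABAABAAB  (len 729)
k=7  AABAABAAAAABAABAAAAABAABAABAABAABAAAAABAABAAAAABAABAABAABA…BAABAABAABAAAAABAABAAAAABAABAABAABAABAAAAABAABAAAAABAABAAA  (len 2187)

546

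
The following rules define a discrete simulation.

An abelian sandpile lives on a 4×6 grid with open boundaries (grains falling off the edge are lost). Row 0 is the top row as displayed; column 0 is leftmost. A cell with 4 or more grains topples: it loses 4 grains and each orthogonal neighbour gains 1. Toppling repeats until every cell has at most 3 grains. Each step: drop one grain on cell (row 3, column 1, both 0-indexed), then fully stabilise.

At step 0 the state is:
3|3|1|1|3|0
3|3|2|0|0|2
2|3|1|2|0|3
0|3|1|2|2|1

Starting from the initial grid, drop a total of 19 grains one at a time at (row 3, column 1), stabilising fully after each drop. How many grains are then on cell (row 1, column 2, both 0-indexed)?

t=0: 3|3|1|1|3|0
3|3|2|0|0|2
2|3|1|2|0|3
0|3|1|2|2|1
t=1: 1|1|2|1|3|0
2|2|3|0|0|2
0|2|2|2|0|3
2|1|2|2|2|1
t=2: 1|1|2|1|3|0
2|2|3|0|0|2
0|2|2|2|0|3
2|2|2|2|2|1
t=3: 1|1|2|1|3|0
2|2|3|0|0|2
0|2|2|2|0|3
2|3|2|2|2|1
t=4: 1|1|2|1|3|0
2|2|3|0|0|2
0|3|2|2|0|3
3|0|3|2|2|1
t=5: 1|1|2|1|3|0
2|2|3|0|0|2
0|3|2|2|0|3
3|1|3|2|2|1
t=6: 1|1|2|1|3|0
2|2|3|0|0|2
0|3|2|2|0|3
3|2|3|2|2|1
t=7: 1|1|2|1|3|0
2|2|3|0|0|2
0|3|2|2|0|3
3|3|3|2|2|1
t=8: 1|2|3|1|3|0
3|0|1|1|0|2
2|2|1|3|0|3
0|3|1|3|2|1
t=9: 1|2|3|1|3|0
3|0|1|1|0|2
2|3|1|3|0|3
1|0|2|3|2|1
t=10: 1|2|3|1|3|0
3|0|1|1|0|2
2|3|1|3|0|3
1|1|2|3|2|1
t=11: 1|2|3|1|3|0
3|0|1|1|0|2
2|3|1|3|0|3
1|2|2|3|2|1
t=12: 1|2|3|1|3|0
3|0|1|1|0|2
2|3|1|3|0|3
1|3|2|3|2|1
t=13: 1|2|3|1|3|0
3|1|1|1|0|2
3|0|2|3|0|3
2|1|3|3|2|1
t=14: 1|2|3|1|3|0
3|1|1|1|0|2
3|0|2|3|0|3
2|2|3|3|2|1
t=15: 1|2|3|1|3|0
3|1|1|1|0|2
3|0|2|3|0|3
2|3|3|3|2|1
t=16: 1|2|3|1|3|0
3|1|2|2|0|2
3|2|0|1|1|3
3|1|2|1|3|1
t=17: 1|2|3|1|3|0
3|1|2|2|0|2
3|2|0|1|1|3
3|2|2|1|3|1
t=18: 1|2|3|1|3|0
3|1|2|2|0|2
3|2|0|1|1|3
3|3|2|1|3|1
t=19: 2|2|3|1|3|0
0|3|2|2|0|2
2|0|1|1|1|3
1|2|3|1|3|1

2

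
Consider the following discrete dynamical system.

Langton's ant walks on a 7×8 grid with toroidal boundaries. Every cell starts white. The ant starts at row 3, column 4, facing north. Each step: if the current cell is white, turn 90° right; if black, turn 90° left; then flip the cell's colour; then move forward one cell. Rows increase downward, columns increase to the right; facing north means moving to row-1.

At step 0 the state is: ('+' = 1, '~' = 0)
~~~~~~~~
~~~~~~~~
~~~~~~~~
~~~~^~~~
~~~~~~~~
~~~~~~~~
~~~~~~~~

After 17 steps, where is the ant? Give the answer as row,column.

3,3

step 0: ~~~~~~~~
~~~~~~~~
~~~~~~~~
~~~~^~~~
~~~~~~~~
~~~~~~~~
~~~~~~~~
step 1: ~~~~~~~~
~~~~~~~~
~~~~~~~~
~~~~+>~~
~~~~~~~~
~~~~~~~~
~~~~~~~~
step 2: ~~~~~~~~
~~~~~~~~
~~~~~~~~
~~~~++~~
~~~~~v~~
~~~~~~~~
~~~~~~~~
step 3: ~~~~~~~~
~~~~~~~~
~~~~~~~~
~~~~++~~
~~~~<+~~
~~~~~~~~
~~~~~~~~
step 4: ~~~~~~~~
~~~~~~~~
~~~~~~~~
~~~~^+~~
~~~~++~~
~~~~~~~~
~~~~~~~~
step 5: ~~~~~~~~
~~~~~~~~
~~~~~~~~
~~~<~+~~
~~~~++~~
~~~~~~~~
~~~~~~~~
step 6: ~~~~~~~~
~~~~~~~~
~~~^~~~~
~~~+~+~~
~~~~++~~
~~~~~~~~
~~~~~~~~
step 7: ~~~~~~~~
~~~~~~~~
~~~+>~~~
~~~+~+~~
~~~~++~~
~~~~~~~~
~~~~~~~~
step 8: ~~~~~~~~
~~~~~~~~
~~~++~~~
~~~+v+~~
~~~~++~~
~~~~~~~~
~~~~~~~~
step 9: ~~~~~~~~
~~~~~~~~
~~~++~~~
~~~<++~~
~~~~++~~
~~~~~~~~
~~~~~~~~
step 10: ~~~~~~~~
~~~~~~~~
~~~++~~~
~~~~++~~
~~~v++~~
~~~~~~~~
~~~~~~~~
step 11: ~~~~~~~~
~~~~~~~~
~~~++~~~
~~~~++~~
~~<+++~~
~~~~~~~~
~~~~~~~~
step 12: ~~~~~~~~
~~~~~~~~
~~~++~~~
~~^~++~~
~~++++~~
~~~~~~~~
~~~~~~~~
step 13: ~~~~~~~~
~~~~~~~~
~~~++~~~
~~+>++~~
~~++++~~
~~~~~~~~
~~~~~~~~
step 14: ~~~~~~~~
~~~~~~~~
~~~++~~~
~~++++~~
~~+v++~~
~~~~~~~~
~~~~~~~~
step 15: ~~~~~~~~
~~~~~~~~
~~~++~~~
~~++++~~
~~+~>+~~
~~~~~~~~
~~~~~~~~
step 16: ~~~~~~~~
~~~~~~~~
~~~++~~~
~~++^+~~
~~+~~+~~
~~~~~~~~
~~~~~~~~
step 17: ~~~~~~~~
~~~~~~~~
~~~++~~~
~~+<~+~~
~~+~~+~~
~~~~~~~~
~~~~~~~~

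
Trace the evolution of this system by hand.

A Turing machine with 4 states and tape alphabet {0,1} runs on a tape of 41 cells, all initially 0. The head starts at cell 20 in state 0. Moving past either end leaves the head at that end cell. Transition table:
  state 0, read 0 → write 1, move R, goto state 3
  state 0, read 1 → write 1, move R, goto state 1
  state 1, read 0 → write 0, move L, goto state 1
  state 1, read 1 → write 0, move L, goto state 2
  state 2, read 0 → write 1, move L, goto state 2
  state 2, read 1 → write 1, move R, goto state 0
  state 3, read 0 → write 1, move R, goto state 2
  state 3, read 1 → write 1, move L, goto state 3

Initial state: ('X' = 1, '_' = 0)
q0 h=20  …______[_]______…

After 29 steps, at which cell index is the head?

[0] q0 h=20  …______[_]______…
[1] q3 h=21  …_____X[_]______…
[2] q2 h=22  …____XX[_]______…
[3] q2 h=21  …_____X[X]X_____…
[4] q0 h=22  …____XX[X]______…
[5] q1 h=23  …___XXX[_]______…
[6] q1 h=22  …____XX[X]______…
[7] q2 h=21  …_____X[X]______…
[8] q0 h=22  …____XX[_]______…
[9] q3 h=23  …___XXX[_]______…
[10] q2 h=24  …__XXXX[_]______…
[11] q2 h=23  …___XXX[X]X_____…
[12] q0 h=24  …__XXXX[X]______…
[13] q1 h=25  …_XXXXX[_]______…
[14] q1 h=24  …__XXXX[X]______…
[15] q2 h=23  …___XXX[X]______…
[16] q0 h=24  …__XXXX[_]______…
[17] q3 h=25  …_XXXXX[_]______…
[18] q2 h=26  …XXXXXX[_]______…
[19] q2 h=25  …_XXXXX[X]X_____…
[20] q0 h=26  …XXXXXX[X]______…
[21] q1 h=27  …XXXXXX[_]______…
[22] q1 h=26  …XXXXXX[X]______…
[23] q2 h=25  …_XXXXX[X]______…
[24] q0 h=26  …XXXXXX[_]______…
[25] q3 h=27  …XXXXXX[_]______…
[26] q2 h=28  …XXXXXX[_]______…
[27] q2 h=27  …XXXXXX[X]X_____…
[28] q0 h=28  …XXXXXX[X]______…
[29] q1 h=29  …XXXXXX[_]______…

29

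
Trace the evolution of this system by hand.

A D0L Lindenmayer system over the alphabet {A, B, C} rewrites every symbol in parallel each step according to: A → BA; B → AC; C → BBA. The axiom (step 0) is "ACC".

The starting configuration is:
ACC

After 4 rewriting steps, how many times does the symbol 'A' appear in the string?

0) ACC
1) BABBABBA
2) ACBAACACBAACACBA
3) BABBAACBABABBABABBAACBABABBABABBAACBA
4) ACBAACACBABABBAACBAACBAACACBAACBAACACBABABBAACBAACBAACACBAACBAACACBABABBAACBA

37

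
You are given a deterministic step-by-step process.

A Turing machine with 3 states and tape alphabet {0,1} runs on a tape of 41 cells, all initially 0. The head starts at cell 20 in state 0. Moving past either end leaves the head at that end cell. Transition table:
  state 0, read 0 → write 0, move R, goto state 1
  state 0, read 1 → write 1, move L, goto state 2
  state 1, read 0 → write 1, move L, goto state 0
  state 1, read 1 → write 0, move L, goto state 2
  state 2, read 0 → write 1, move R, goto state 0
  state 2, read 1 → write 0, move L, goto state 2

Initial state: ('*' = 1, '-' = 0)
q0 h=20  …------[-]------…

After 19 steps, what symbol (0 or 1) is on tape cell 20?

step 0: q0 h=20  …------[-]------…
step 1: q1 h=21  …------[-]------…
step 2: q0 h=20  …------[-]*-----…
step 3: q1 h=21  …------[*]------…
step 4: q2 h=20  …------[-]------…
step 5: q0 h=21  …-----*[-]------…
step 6: q1 h=22  …----*-[-]------…
step 7: q0 h=21  …-----*[-]*-----…
step 8: q1 h=22  …----*-[*]------…
step 9: q2 h=21  …-----*[-]------…
step 10: q0 h=22  …----**[-]------…
step 11: q1 h=23  …---**-[-]------…
step 12: q0 h=22  …----**[-]*-----…
step 13: q1 h=23  …---**-[*]------…
step 14: q2 h=22  …----**[-]------…
step 15: q0 h=23  …---***[-]------…
step 16: q1 h=24  …--***-[-]------…
step 17: q0 h=23  …---***[-]*-----…
step 18: q1 h=24  …--***-[*]------…
step 19: q2 h=23  …---***[-]------…

1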